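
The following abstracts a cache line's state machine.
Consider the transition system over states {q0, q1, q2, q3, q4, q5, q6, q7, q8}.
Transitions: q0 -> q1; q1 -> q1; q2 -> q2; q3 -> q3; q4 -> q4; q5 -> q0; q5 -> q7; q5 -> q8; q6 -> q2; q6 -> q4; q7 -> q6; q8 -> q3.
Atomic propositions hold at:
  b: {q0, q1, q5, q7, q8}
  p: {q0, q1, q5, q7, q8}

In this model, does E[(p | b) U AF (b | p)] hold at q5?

Yes

Sat(p | b) = {q0, q1, q5, q7, q8}
Sat(b | p) = {q0, q1, q5, q7, q8}
AF (b | p): least fixpoint, start Z0 = {q0, q1, q5, q7, q8}, add states with every successor in Z. Already a fixed point.
Sat(AF (b | p)) = {q0, q1, q5, q7, q8}
E[(p | b) U AF (b | p)]: least fixpoint, start Z0 = Sat(AF (b | p)) = {q0, q1, q5, q7, q8}, add states in Sat(p | b) with some successor in Z. Already a fixed point.
Sat(E[(p | b) U AF (b | p)]) = {q0, q1, q5, q7, q8}
q5 ∈ Sat(E[(p | b) U AF (b | p)]) = {q0, q1, q5, q7, q8}, so the formula holds at q5.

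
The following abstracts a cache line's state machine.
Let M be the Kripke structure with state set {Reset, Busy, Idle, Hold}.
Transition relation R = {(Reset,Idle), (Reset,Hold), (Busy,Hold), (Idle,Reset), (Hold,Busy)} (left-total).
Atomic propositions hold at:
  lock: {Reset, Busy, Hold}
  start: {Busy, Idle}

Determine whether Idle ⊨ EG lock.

No

EG lock: greatest fixpoint, start Z0 = {Reset, Busy, Hold}, keep only states in Sat with some successor in Z. Already a fixed point.
Sat(EG lock) = {Reset, Busy, Hold}
Idle ∉ Sat(EG lock) = {Reset, Busy, Hold}, so the formula does not hold at Idle.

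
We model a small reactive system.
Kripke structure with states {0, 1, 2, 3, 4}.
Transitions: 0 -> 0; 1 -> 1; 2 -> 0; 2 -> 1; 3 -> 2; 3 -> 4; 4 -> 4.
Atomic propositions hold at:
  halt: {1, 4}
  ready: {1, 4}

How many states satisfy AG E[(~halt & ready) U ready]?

2

Sat(~halt) = {0, 2, 3}
Sat(~halt & ready) = ∅
E[(~halt & ready) U ready]: least fixpoint, start Z0 = Sat(ready) = {1, 4}, add states in Sat(~halt & ready) with some successor in Z. Already a fixed point.
Sat(E[(~halt & ready) U ready]) = {1, 4}
AG E[(~halt & ready) U ready]: greatest fixpoint, start Z0 = {1, 4}, keep only states in Sat with every successor in Z. Already a fixed point.
Sat(AG E[(~halt & ready) U ready]) = {1, 4}
|Sat(AG E[(~halt & ready) U ready])| = |{1, 4}| = 2.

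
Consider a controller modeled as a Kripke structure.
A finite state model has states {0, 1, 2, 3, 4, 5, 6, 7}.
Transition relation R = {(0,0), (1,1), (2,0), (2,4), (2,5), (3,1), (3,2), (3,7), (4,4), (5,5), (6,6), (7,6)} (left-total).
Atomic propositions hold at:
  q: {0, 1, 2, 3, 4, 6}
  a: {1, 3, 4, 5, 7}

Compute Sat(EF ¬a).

Sat(¬a) = {0, 2, 6}
EF ¬a: least fixpoint, start Z0 = {0, 2, 6}, add states with some successor in Z. Z1 = {0, 2, 3, 6, 7}; fixed.
Sat(EF ¬a) = {0, 2, 3, 6, 7}

{0, 2, 3, 6, 7}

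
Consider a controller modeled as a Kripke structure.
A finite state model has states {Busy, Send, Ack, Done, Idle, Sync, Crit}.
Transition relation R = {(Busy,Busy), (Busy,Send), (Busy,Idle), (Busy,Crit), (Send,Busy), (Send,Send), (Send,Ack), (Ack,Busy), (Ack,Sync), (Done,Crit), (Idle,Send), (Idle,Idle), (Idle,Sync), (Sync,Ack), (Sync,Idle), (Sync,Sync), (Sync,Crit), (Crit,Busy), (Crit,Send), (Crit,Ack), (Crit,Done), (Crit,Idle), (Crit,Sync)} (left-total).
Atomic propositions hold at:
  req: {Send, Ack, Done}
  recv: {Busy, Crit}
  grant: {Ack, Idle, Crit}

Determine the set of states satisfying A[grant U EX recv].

Sat(EX recv) = {s : some successor in {Busy, Crit}} = {Busy, Send, Ack, Done, Sync, Crit}
A[grant U EX recv]: least fixpoint, start Z0 = Sat(EX recv) = {Busy, Send, Ack, Done, Sync, Crit}, add states in Sat(grant) with every successor in Z. Already a fixed point.
Sat(A[grant U EX recv]) = {Busy, Send, Ack, Done, Sync, Crit}

{Busy, Send, Ack, Done, Sync, Crit}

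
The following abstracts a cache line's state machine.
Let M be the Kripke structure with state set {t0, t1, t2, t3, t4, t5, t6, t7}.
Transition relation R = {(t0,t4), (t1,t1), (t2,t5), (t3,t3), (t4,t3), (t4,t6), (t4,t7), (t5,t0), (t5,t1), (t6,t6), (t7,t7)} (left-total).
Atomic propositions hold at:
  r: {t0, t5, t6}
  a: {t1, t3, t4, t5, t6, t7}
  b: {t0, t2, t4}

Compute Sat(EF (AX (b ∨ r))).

{t0, t2, t4, t5, t6}

Sat(b ∨ r) = {t0, t2, t4, t5, t6}
Sat(AX (b ∨ r)) = {s : every successor in {t0, t2, t4, t5, t6}} = {t0, t2, t6}
EF (AX (b ∨ r)): least fixpoint, start Z0 = {t0, t2, t6}, add states with some successor in Z. Z1 = {t0, t2, t4, t5, t6}; fixed.
Sat(EF (AX (b ∨ r))) = {t0, t2, t4, t5, t6}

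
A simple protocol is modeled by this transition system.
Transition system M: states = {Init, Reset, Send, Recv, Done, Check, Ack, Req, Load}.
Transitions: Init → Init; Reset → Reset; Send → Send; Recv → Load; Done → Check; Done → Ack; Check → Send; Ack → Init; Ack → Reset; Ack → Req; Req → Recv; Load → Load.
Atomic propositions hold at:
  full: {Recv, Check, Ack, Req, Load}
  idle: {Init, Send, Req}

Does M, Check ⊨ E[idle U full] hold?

Yes

E[idle U full]: least fixpoint, start Z0 = Sat(full) = {Recv, Check, Ack, Req, Load}, add states in Sat(idle) with some successor in Z. Already a fixed point.
Sat(E[idle U full]) = {Recv, Check, Ack, Req, Load}
Check ∈ Sat(E[idle U full]) = {Recv, Check, Ack, Req, Load}, so the formula holds at Check.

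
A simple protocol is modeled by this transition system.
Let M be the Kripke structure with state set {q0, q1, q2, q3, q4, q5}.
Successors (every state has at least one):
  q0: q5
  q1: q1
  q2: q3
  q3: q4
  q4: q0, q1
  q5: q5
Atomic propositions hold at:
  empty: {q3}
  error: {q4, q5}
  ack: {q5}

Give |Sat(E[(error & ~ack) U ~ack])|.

Sat(~ack) = {q0, q1, q2, q3, q4}
Sat(error & ~ack) = {q4}
E[(error & ~ack) U ~ack]: least fixpoint, start Z0 = Sat(~ack) = {q0, q1, q2, q3, q4}, add states in Sat(error & ~ack) with some successor in Z. Already a fixed point.
Sat(E[(error & ~ack) U ~ack]) = {q0, q1, q2, q3, q4}
|Sat(E[(error & ~ack) U ~ack])| = |{q0, q1, q2, q3, q4}| = 5.

5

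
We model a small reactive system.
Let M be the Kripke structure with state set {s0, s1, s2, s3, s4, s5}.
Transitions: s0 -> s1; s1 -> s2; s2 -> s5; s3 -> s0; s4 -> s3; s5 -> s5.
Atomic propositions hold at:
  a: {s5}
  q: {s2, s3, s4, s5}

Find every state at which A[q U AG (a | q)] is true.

{s2, s5}

Sat(a | q) = {s2, s3, s4, s5}
AG (a | q): greatest fixpoint, start Z0 = {s2, s3, s4, s5}, keep only states in Sat with every successor in Z. Z1 = {s2, s4, s5}; Z2 = {s2, s5}; fixed.
Sat(AG (a | q)) = {s2, s5}
A[q U AG (a | q)]: least fixpoint, start Z0 = Sat(AG (a | q)) = {s2, s5}, add states in Sat(q) with every successor in Z. Already a fixed point.
Sat(A[q U AG (a | q)]) = {s2, s5}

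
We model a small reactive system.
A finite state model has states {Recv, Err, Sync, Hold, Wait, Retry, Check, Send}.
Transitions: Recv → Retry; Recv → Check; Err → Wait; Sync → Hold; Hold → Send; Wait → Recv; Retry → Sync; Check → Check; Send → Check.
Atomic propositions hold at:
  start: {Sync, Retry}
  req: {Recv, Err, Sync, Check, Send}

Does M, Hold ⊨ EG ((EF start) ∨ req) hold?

No

EF start: least fixpoint, start Z0 = {Sync, Retry}, add states with some successor in Z. Z1 = {Recv, Sync, Retry}; Z2 = {Recv, Sync, Wait, Retry}; Z3 = {Recv, Err, Sync, Wait, Retry}; fixed.
Sat(EF start) = {Recv, Err, Sync, Wait, Retry}
Sat((EF start) ∨ req) = {Recv, Err, Sync, Wait, Retry, Check, Send}
EG ((EF start) ∨ req): greatest fixpoint, start Z0 = {Recv, Err, Sync, Wait, Retry, Check, Send}, keep only states in Sat with some successor in Z. Z1 = {Recv, Err, Wait, Retry, Check, Send}; Z2 = {Recv, Err, Wait, Check, Send}; fixed.
Sat(EG ((EF start) ∨ req)) = {Recv, Err, Wait, Check, Send}
Hold ∉ Sat(EG ((EF start) ∨ req)) = {Recv, Err, Wait, Check, Send}, so the formula does not hold at Hold.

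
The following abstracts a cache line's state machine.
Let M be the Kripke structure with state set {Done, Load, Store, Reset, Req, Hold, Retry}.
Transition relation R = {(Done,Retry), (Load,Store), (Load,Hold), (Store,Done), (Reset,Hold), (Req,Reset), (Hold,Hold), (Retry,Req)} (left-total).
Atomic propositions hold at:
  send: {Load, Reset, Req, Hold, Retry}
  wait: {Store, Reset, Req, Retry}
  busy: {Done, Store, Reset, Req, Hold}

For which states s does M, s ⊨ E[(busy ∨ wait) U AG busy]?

{Done, Store, Reset, Req, Hold, Retry}

Sat(busy ∨ wait) = {Done, Store, Reset, Req, Hold, Retry}
AG busy: greatest fixpoint, start Z0 = {Done, Store, Reset, Req, Hold}, keep only states in Sat with every successor in Z. Z1 = {Store, Reset, Req, Hold}; Z2 = {Reset, Req, Hold}; fixed.
Sat(AG busy) = {Reset, Req, Hold}
E[(busy ∨ wait) U AG busy]: least fixpoint, start Z0 = Sat(AG busy) = {Reset, Req, Hold}, add states in Sat(busy ∨ wait) with some successor in Z. Z1 = {Reset, Req, Hold, Retry}; Z2 = {Done, Reset, Req, Hold, Retry}; Z3 = {Done, Store, Reset, Req, Hold, Retry}; fixed.
Sat(E[(busy ∨ wait) U AG busy]) = {Done, Store, Reset, Req, Hold, Retry}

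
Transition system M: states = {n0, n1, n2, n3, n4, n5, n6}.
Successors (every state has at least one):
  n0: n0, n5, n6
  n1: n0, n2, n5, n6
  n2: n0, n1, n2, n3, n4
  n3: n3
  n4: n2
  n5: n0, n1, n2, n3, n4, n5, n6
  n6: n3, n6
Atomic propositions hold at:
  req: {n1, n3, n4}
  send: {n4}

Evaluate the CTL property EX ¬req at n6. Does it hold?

Yes

Sat(¬req) = {n0, n2, n5, n6}
Sat(EX ¬req) = {s : some successor in {n0, n2, n5, n6}} = {n0, n1, n2, n4, n5, n6}
n6 ∈ Sat(EX ¬req) = {n0, n1, n2, n4, n5, n6}, so the formula holds at n6.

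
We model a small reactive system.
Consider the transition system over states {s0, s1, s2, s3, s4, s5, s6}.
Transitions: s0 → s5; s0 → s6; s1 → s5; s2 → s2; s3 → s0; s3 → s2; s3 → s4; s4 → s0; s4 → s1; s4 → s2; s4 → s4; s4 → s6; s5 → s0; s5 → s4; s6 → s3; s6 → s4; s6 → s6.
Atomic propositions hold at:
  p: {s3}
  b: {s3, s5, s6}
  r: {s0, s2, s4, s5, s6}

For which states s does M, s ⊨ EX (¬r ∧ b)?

{s6}

Sat(¬r) = {s1, s3}
Sat(¬r ∧ b) = {s3}
Sat(EX (¬r ∧ b)) = {s : some successor in {s3}} = {s6}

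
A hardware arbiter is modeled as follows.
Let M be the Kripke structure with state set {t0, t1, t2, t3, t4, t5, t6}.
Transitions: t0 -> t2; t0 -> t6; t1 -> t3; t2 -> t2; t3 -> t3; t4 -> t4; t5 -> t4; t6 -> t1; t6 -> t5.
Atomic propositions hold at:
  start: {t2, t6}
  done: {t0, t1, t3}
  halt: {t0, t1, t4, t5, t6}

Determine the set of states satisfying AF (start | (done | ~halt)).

Sat(~halt) = {t2, t3}
Sat(done | ~halt) = {t0, t1, t2, t3}
Sat(start | (done | ~halt)) = {t0, t1, t2, t3, t6}
AF (start | (done | ~halt)): least fixpoint, start Z0 = {t0, t1, t2, t3, t6}, add states with every successor in Z. Already a fixed point.
Sat(AF (start | (done | ~halt))) = {t0, t1, t2, t3, t6}

{t0, t1, t2, t3, t6}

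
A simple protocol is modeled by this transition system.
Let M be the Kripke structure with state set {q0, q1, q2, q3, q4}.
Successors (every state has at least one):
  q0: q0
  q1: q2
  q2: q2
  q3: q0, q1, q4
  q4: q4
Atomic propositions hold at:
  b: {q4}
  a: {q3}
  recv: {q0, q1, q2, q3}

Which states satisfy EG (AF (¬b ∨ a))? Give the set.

{q0, q1, q2, q3}

Sat(¬b) = {q0, q1, q2, q3}
Sat(¬b ∨ a) = {q0, q1, q2, q3}
AF (¬b ∨ a): least fixpoint, start Z0 = {q0, q1, q2, q3}, add states with every successor in Z. Already a fixed point.
Sat(AF (¬b ∨ a)) = {q0, q1, q2, q3}
EG (AF (¬b ∨ a)): greatest fixpoint, start Z0 = {q0, q1, q2, q3}, keep only states in Sat with some successor in Z. Already a fixed point.
Sat(EG (AF (¬b ∨ a))) = {q0, q1, q2, q3}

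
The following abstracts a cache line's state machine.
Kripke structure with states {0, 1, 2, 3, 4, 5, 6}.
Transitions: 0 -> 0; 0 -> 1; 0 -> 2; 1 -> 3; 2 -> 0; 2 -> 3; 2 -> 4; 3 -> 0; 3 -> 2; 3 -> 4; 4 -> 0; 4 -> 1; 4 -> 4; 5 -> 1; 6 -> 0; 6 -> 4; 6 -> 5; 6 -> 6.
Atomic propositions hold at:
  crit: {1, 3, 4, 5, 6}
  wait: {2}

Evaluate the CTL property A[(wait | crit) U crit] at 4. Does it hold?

Yes

Sat(wait | crit) = {1, 2, 3, 4, 5, 6}
A[(wait | crit) U crit]: least fixpoint, start Z0 = Sat(crit) = {1, 3, 4, 5, 6}, add states in Sat(wait | crit) with every successor in Z. Already a fixed point.
Sat(A[(wait | crit) U crit]) = {1, 3, 4, 5, 6}
4 ∈ Sat(A[(wait | crit) U crit]) = {1, 3, 4, 5, 6}, so the formula holds at 4.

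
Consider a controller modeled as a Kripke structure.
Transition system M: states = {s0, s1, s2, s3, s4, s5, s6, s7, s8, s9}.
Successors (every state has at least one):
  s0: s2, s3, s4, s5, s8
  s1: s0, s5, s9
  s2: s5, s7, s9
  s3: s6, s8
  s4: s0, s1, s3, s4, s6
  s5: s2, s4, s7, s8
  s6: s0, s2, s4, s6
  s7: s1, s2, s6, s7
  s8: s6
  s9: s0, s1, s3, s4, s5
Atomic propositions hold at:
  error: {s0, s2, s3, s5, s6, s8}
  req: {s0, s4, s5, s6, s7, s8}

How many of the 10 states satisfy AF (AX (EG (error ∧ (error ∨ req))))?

2

Sat(error ∨ req) = {s0, s2, s3, s4, s5, s6, s7, s8}
Sat(error ∧ (error ∨ req)) = {s0, s2, s3, s5, s6, s8}
EG (error ∧ (error ∨ req)): greatest fixpoint, start Z0 = {s0, s2, s3, s5, s6, s8}, keep only states in Sat with some successor in Z. Already a fixed point.
Sat(EG (error ∧ (error ∨ req))) = {s0, s2, s3, s5, s6, s8}
Sat(AX (EG (error ∧ (error ∨ req)))) = {s : every successor in {s0, s2, s3, s5, s6, s8}} = {s3, s8}
AF (AX (EG (error ∧ (error ∨ req)))): least fixpoint, start Z0 = {s3, s8}, add states with every successor in Z. Already a fixed point.
Sat(AF (AX (EG (error ∧ (error ∨ req))))) = {s3, s8}
|Sat(AF (AX (EG (error ∧ (error ∨ req)))))| = |{s3, s8}| = 2.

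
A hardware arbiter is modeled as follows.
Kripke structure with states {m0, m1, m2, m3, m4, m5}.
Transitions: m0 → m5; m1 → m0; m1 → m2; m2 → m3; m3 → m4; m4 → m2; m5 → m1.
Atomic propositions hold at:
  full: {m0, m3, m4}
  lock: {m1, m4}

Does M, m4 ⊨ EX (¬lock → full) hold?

Sat(¬lock) = {m0, m2, m3, m5}
Sat(¬lock → full) = {m0, m1, m3, m4}
Sat(EX (¬lock → full)) = {s : some successor in {m0, m1, m3, m4}} = {m1, m2, m3, m5}
m4 ∉ Sat(EX (¬lock → full)) = {m1, m2, m3, m5}, so the formula does not hold at m4.

No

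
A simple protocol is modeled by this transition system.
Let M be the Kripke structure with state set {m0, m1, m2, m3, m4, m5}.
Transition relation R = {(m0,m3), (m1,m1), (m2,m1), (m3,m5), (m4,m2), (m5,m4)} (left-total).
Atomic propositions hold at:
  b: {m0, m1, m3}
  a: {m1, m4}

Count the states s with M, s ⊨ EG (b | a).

1

Sat(b | a) = {m0, m1, m3, m4}
EG (b | a): greatest fixpoint, start Z0 = {m0, m1, m3, m4}, keep only states in Sat with some successor in Z. Z1 = {m0, m1}; Z2 = {m1}; fixed.
Sat(EG (b | a)) = {m1}
|Sat(EG (b | a))| = |{m1}| = 1.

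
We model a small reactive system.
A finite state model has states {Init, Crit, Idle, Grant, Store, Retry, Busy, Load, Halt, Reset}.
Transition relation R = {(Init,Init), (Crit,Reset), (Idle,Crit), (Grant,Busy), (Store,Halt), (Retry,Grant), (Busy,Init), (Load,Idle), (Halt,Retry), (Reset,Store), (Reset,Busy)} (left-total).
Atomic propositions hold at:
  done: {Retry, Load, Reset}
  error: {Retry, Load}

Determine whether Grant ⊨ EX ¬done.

Yes

Sat(¬done) = {Init, Crit, Idle, Grant, Store, Busy, Halt}
Sat(EX ¬done) = {s : some successor in {Init, Crit, Idle, Grant, Store, Busy, Halt}} = {Init, Idle, Grant, Store, Retry, Busy, Load, Reset}
Grant ∈ Sat(EX ¬done) = {Init, Idle, Grant, Store, Retry, Busy, Load, Reset}, so the formula holds at Grant.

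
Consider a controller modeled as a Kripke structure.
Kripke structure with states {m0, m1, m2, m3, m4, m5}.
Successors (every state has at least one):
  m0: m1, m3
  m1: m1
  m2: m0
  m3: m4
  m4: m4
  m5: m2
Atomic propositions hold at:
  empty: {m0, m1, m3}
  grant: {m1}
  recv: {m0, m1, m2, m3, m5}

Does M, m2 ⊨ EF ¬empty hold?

Sat(¬empty) = {m2, m4, m5}
EF ¬empty: least fixpoint, start Z0 = {m2, m4, m5}, add states with some successor in Z. Z1 = {m2, m3, m4, m5}; Z2 = {m0, m2, m3, m4, m5}; fixed.
Sat(EF ¬empty) = {m0, m2, m3, m4, m5}
m2 ∈ Sat(EF ¬empty) = {m0, m2, m3, m4, m5}, so the formula holds at m2.

Yes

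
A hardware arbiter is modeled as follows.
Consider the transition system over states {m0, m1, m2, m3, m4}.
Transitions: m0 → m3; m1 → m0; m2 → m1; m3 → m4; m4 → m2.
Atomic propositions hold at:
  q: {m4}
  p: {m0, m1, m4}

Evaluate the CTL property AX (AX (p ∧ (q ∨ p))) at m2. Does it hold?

Yes

Sat(q ∨ p) = {m0, m1, m4}
Sat(p ∧ (q ∨ p)) = {m0, m1, m4}
Sat(AX (p ∧ (q ∨ p))) = {s : every successor in {m0, m1, m4}} = {m1, m2, m3}
Sat(AX (AX (p ∧ (q ∨ p)))) = {s : every successor in {m1, m2, m3}} = {m0, m2, m4}
m2 ∈ Sat(AX (AX (p ∧ (q ∨ p)))) = {m0, m2, m4}, so the formula holds at m2.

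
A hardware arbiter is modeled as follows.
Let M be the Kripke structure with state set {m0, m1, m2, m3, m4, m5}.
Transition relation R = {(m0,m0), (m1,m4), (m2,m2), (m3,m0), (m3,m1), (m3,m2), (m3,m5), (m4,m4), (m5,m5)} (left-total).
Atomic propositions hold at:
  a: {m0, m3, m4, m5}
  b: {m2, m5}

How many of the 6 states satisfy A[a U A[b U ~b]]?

4

Sat(~b) = {m0, m1, m3, m4}
A[b U ~b]: least fixpoint, start Z0 = Sat(~b) = {m0, m1, m3, m4}, add states in Sat(b) with every successor in Z. Already a fixed point.
Sat(A[b U ~b]) = {m0, m1, m3, m4}
A[a U A[b U ~b]]: least fixpoint, start Z0 = Sat(A[b U ~b]) = {m0, m1, m3, m4}, add states in Sat(a) with every successor in Z. Already a fixed point.
Sat(A[a U A[b U ~b]]) = {m0, m1, m3, m4}
|Sat(A[a U A[b U ~b]])| = |{m0, m1, m3, m4}| = 4.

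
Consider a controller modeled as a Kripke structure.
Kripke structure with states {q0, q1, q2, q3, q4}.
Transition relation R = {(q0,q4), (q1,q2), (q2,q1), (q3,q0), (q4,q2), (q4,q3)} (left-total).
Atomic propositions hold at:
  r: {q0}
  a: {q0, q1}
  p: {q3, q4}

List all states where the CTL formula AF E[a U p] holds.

{q0, q3, q4}

E[a U p]: least fixpoint, start Z0 = Sat(p) = {q3, q4}, add states in Sat(a) with some successor in Z. Z1 = {q0, q3, q4}; fixed.
Sat(E[a U p]) = {q0, q3, q4}
AF E[a U p]: least fixpoint, start Z0 = {q0, q3, q4}, add states with every successor in Z. Already a fixed point.
Sat(AF E[a U p]) = {q0, q3, q4}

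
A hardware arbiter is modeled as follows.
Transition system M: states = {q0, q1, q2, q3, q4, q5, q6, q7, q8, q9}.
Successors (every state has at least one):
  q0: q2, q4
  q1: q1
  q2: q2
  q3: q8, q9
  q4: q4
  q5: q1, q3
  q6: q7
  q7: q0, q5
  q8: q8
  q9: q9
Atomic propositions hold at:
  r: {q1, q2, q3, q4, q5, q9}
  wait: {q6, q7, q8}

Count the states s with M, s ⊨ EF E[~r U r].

Sat(~r) = {q0, q6, q7, q8}
E[~r U r]: least fixpoint, start Z0 = Sat(r) = {q1, q2, q3, q4, q5, q9}, add states in Sat(~r) with some successor in Z. Z1 = {q0, q1, q2, q3, q4, q5, q7, q9}; Z2 = {q0, q1, q2, q3, q4, q5, q6, q7, q9}; fixed.
Sat(E[~r U r]) = {q0, q1, q2, q3, q4, q5, q6, q7, q9}
EF E[~r U r]: least fixpoint, start Z0 = {q0, q1, q2, q3, q4, q5, q6, q7, q9}, add states with some successor in Z. Already a fixed point.
Sat(EF E[~r U r]) = {q0, q1, q2, q3, q4, q5, q6, q7, q9}
|Sat(EF E[~r U r])| = |{q0, q1, q2, q3, q4, q5, q6, q7, q9}| = 9.

9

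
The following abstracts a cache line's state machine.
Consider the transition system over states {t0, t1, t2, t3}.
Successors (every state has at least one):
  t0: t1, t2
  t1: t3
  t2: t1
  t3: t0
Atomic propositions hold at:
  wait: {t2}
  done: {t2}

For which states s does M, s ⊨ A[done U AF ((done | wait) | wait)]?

Sat(done | wait) = {t2}
Sat((done | wait) | wait) = {t2}
AF ((done | wait) | wait): least fixpoint, start Z0 = {t2}, add states with every successor in Z. Already a fixed point.
Sat(AF ((done | wait) | wait)) = {t2}
A[done U AF ((done | wait) | wait)]: least fixpoint, start Z0 = Sat(AF ((done | wait) | wait)) = {t2}, add states in Sat(done) with every successor in Z. Already a fixed point.
Sat(A[done U AF ((done | wait) | wait)]) = {t2}

{t2}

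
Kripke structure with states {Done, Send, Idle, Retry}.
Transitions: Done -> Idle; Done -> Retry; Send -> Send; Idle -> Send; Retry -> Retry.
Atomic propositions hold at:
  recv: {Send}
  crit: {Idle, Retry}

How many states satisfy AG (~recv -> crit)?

Sat(~recv) = {Done, Idle, Retry}
Sat(~recv -> crit) = {Send, Idle, Retry}
AG (~recv -> crit): greatest fixpoint, start Z0 = {Send, Idle, Retry}, keep only states in Sat with every successor in Z. Already a fixed point.
Sat(AG (~recv -> crit)) = {Send, Idle, Retry}
|Sat(AG (~recv -> crit))| = |{Send, Idle, Retry}| = 3.

3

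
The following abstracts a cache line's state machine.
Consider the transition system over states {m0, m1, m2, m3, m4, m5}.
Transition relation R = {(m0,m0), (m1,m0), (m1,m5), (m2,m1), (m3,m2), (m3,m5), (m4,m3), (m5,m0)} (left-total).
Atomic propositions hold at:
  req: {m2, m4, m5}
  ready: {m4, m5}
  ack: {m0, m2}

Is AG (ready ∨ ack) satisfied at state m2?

No

Sat(ready ∨ ack) = {m0, m2, m4, m5}
AG (ready ∨ ack): greatest fixpoint, start Z0 = {m0, m2, m4, m5}, keep only states in Sat with every successor in Z. Z1 = {m0, m5}; fixed.
Sat(AG (ready ∨ ack)) = {m0, m5}
m2 ∉ Sat(AG (ready ∨ ack)) = {m0, m5}, so the formula does not hold at m2.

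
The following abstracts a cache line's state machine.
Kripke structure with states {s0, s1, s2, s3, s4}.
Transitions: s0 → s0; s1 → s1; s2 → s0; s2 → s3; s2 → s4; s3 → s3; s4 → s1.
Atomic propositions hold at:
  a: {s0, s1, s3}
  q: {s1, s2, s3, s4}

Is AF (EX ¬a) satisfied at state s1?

Sat(¬a) = {s2, s4}
Sat(EX ¬a) = {s : some successor in {s2, s4}} = {s2}
AF (EX ¬a): least fixpoint, start Z0 = {s2}, add states with every successor in Z. Already a fixed point.
Sat(AF (EX ¬a)) = {s2}
s1 ∉ Sat(AF (EX ¬a)) = {s2}, so the formula does not hold at s1.

No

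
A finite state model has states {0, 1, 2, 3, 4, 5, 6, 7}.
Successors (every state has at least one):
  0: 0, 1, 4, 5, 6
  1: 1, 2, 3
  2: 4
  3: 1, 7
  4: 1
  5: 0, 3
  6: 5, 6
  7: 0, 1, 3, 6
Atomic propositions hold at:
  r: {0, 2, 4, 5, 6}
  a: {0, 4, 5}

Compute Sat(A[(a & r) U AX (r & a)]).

Sat(a & r) = {0, 4, 5}
Sat(r & a) = {0, 4, 5}
Sat(AX (r & a)) = {s : every successor in {0, 4, 5}} = {2}
A[(a & r) U AX (r & a)]: least fixpoint, start Z0 = Sat(AX (r & a)) = {2}, add states in Sat(a & r) with every successor in Z. Already a fixed point.
Sat(A[(a & r) U AX (r & a)]) = {2}

{2}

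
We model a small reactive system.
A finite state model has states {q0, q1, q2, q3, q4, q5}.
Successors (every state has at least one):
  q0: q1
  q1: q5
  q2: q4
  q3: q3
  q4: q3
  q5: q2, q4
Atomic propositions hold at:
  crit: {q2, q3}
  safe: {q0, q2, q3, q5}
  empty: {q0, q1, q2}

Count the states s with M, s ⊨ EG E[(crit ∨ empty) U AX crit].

3

Sat(crit ∨ empty) = {q0, q1, q2, q3}
Sat(AX crit) = {s : every successor in {q2, q3}} = {q3, q4}
E[(crit ∨ empty) U AX crit]: least fixpoint, start Z0 = Sat(AX crit) = {q3, q4}, add states in Sat(crit ∨ empty) with some successor in Z. Z1 = {q2, q3, q4}; fixed.
Sat(E[(crit ∨ empty) U AX crit]) = {q2, q3, q4}
EG E[(crit ∨ empty) U AX crit]: greatest fixpoint, start Z0 = {q2, q3, q4}, keep only states in Sat with some successor in Z. Already a fixed point.
Sat(EG E[(crit ∨ empty) U AX crit]) = {q2, q3, q4}
|Sat(EG E[(crit ∨ empty) U AX crit])| = |{q2, q3, q4}| = 3.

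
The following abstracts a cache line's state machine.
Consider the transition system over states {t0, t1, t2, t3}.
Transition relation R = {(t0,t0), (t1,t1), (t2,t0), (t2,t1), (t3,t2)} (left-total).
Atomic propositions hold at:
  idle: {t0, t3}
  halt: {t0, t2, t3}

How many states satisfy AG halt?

1

AG halt: greatest fixpoint, start Z0 = {t0, t2, t3}, keep only states in Sat with every successor in Z. Z1 = {t0, t3}; Z2 = {t0}; fixed.
Sat(AG halt) = {t0}
|Sat(AG halt)| = |{t0}| = 1.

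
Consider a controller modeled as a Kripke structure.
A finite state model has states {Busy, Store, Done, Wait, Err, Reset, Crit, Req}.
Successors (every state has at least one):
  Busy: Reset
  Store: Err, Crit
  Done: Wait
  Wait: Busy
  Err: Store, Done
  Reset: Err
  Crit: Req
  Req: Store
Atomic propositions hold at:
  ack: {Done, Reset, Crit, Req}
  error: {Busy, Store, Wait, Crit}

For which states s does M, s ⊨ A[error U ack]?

{Busy, Done, Wait, Reset, Crit, Req}

A[error U ack]: least fixpoint, start Z0 = Sat(ack) = {Done, Reset, Crit, Req}, add states in Sat(error) with every successor in Z. Z1 = {Busy, Done, Reset, Crit, Req}; Z2 = {Busy, Done, Wait, Reset, Crit, Req}; fixed.
Sat(A[error U ack]) = {Busy, Done, Wait, Reset, Crit, Req}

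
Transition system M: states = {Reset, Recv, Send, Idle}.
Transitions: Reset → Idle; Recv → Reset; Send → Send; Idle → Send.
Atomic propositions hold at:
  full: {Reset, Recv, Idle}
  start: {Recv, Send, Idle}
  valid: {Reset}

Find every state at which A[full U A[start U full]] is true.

{Reset, Recv, Idle}

A[start U full]: least fixpoint, start Z0 = Sat(full) = {Reset, Recv, Idle}, add states in Sat(start) with every successor in Z. Already a fixed point.
Sat(A[start U full]) = {Reset, Recv, Idle}
A[full U A[start U full]]: least fixpoint, start Z0 = Sat(A[start U full]) = {Reset, Recv, Idle}, add states in Sat(full) with every successor in Z. Already a fixed point.
Sat(A[full U A[start U full]]) = {Reset, Recv, Idle}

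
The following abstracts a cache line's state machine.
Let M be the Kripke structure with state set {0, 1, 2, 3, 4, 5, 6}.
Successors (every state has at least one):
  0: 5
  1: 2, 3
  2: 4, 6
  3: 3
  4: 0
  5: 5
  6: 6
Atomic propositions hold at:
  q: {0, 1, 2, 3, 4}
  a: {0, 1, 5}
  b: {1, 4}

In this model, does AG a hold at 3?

No

AG a: greatest fixpoint, start Z0 = {0, 1, 5}, keep only states in Sat with every successor in Z. Z1 = {0, 5}; fixed.
Sat(AG a) = {0, 5}
3 ∉ Sat(AG a) = {0, 5}, so the formula does not hold at 3.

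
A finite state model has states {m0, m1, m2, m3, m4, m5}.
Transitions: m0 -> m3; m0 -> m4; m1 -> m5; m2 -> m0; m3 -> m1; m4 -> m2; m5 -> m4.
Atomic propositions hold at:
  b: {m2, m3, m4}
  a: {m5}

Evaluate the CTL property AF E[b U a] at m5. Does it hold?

Yes

E[b U a]: least fixpoint, start Z0 = Sat(a) = {m5}, add states in Sat(b) with some successor in Z. Already a fixed point.
Sat(E[b U a]) = {m5}
AF E[b U a]: least fixpoint, start Z0 = {m5}, add states with every successor in Z. Z1 = {m1, m5}; Z2 = {m1, m3, m5}; fixed.
Sat(AF E[b U a]) = {m1, m3, m5}
m5 ∈ Sat(AF E[b U a]) = {m1, m3, m5}, so the formula holds at m5.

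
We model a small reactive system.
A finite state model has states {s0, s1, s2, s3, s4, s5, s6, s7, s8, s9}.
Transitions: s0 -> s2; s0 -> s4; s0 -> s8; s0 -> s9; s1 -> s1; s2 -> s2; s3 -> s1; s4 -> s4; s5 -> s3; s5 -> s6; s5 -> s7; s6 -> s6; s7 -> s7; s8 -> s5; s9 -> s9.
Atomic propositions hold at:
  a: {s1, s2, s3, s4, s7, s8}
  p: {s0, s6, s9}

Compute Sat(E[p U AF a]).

{s0, s1, s2, s3, s4, s7, s8}

AF a: least fixpoint, start Z0 = {s1, s2, s3, s4, s7, s8}, add states with every successor in Z. Already a fixed point.
Sat(AF a) = {s1, s2, s3, s4, s7, s8}
E[p U AF a]: least fixpoint, start Z0 = Sat(AF a) = {s1, s2, s3, s4, s7, s8}, add states in Sat(p) with some successor in Z. Z1 = {s0, s1, s2, s3, s4, s7, s8}; fixed.
Sat(E[p U AF a]) = {s0, s1, s2, s3, s4, s7, s8}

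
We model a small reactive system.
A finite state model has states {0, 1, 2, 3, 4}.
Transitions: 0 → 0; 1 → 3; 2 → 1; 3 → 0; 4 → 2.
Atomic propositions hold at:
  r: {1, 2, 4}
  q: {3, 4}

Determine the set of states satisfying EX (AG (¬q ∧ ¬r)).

{0, 3}

Sat(¬q) = {0, 1, 2}
Sat(¬r) = {0, 3}
Sat(¬q ∧ ¬r) = {0}
AG (¬q ∧ ¬r): greatest fixpoint, start Z0 = {0}, keep only states in Sat with every successor in Z. Already a fixed point.
Sat(AG (¬q ∧ ¬r)) = {0}
Sat(EX (AG (¬q ∧ ¬r))) = {s : some successor in {0}} = {0, 3}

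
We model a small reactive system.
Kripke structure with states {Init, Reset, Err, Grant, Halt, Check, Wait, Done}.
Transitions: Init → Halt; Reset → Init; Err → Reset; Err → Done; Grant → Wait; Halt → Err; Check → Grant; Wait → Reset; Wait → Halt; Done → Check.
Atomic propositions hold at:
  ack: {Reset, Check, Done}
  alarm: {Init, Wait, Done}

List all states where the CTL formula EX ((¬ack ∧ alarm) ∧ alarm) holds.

Sat(¬ack) = {Init, Err, Grant, Halt, Wait}
Sat(¬ack ∧ alarm) = {Init, Wait}
Sat((¬ack ∧ alarm) ∧ alarm) = {Init, Wait}
Sat(EX ((¬ack ∧ alarm) ∧ alarm)) = {s : some successor in {Init, Wait}} = {Reset, Grant}

{Reset, Grant}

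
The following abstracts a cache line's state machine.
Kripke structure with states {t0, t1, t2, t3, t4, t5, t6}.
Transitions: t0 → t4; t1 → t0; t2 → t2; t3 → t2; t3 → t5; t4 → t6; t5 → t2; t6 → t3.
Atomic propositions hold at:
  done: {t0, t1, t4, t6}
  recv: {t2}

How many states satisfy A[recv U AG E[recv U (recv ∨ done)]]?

Sat(recv ∨ done) = {t0, t1, t2, t4, t6}
E[recv U (recv ∨ done)]: least fixpoint, start Z0 = Sat((recv ∨ done)) = {t0, t1, t2, t4, t6}, add states in Sat(recv) with some successor in Z. Already a fixed point.
Sat(E[recv U (recv ∨ done)]) = {t0, t1, t2, t4, t6}
AG E[recv U (recv ∨ done)]: greatest fixpoint, start Z0 = {t0, t1, t2, t4, t6}, keep only states in Sat with every successor in Z. Z1 = {t0, t1, t2, t4}; Z2 = {t0, t1, t2}; Z3 = {t1, t2}; Z4 = {t2}; fixed.
Sat(AG E[recv U (recv ∨ done)]) = {t2}
A[recv U AG E[recv U (recv ∨ done)]]: least fixpoint, start Z0 = Sat(AG E[recv U (recv ∨ done)]) = {t2}, add states in Sat(recv) with every successor in Z. Already a fixed point.
Sat(A[recv U AG E[recv U (recv ∨ done)]]) = {t2}
|Sat(A[recv U AG E[recv U (recv ∨ done)]])| = |{t2}| = 1.

1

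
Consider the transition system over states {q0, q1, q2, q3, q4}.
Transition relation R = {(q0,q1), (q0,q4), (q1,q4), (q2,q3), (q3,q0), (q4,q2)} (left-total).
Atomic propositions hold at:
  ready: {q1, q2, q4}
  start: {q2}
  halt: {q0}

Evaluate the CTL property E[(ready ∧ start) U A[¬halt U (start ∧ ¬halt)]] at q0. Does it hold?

No

Sat(ready ∧ start) = {q2}
Sat(¬halt) = {q1, q2, q3, q4}
Sat(start ∧ ¬halt) = {q2}
A[¬halt U (start ∧ ¬halt)]: least fixpoint, start Z0 = Sat((start ∧ ¬halt)) = {q2}, add states in Sat(¬halt) with every successor in Z. Z1 = {q2, q4}; Z2 = {q1, q2, q4}; fixed.
Sat(A[¬halt U (start ∧ ¬halt)]) = {q1, q2, q4}
E[(ready ∧ start) U A[¬halt U (start ∧ ¬halt)]]: least fixpoint, start Z0 = Sat(A[¬halt U (start ∧ ¬halt)]) = {q1, q2, q4}, add states in Sat(ready ∧ start) with some successor in Z. Already a fixed point.
Sat(E[(ready ∧ start) U A[¬halt U (start ∧ ¬halt)]]) = {q1, q2, q4}
q0 ∉ Sat(E[(ready ∧ start) U A[¬halt U (start ∧ ¬halt)]]) = {q1, q2, q4}, so the formula does not hold at q0.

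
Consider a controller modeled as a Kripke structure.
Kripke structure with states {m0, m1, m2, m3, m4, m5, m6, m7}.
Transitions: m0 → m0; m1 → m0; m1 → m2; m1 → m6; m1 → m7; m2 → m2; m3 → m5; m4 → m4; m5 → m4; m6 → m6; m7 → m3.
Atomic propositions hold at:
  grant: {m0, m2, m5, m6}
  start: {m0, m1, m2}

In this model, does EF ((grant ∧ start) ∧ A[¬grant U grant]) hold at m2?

Yes

Sat(grant ∧ start) = {m0, m2}
Sat(¬grant) = {m1, m3, m4, m7}
A[¬grant U grant]: least fixpoint, start Z0 = Sat(grant) = {m0, m2, m5, m6}, add states in Sat(¬grant) with every successor in Z. Z1 = {m0, m2, m3, m5, m6}; Z2 = {m0, m2, m3, m5, m6, m7}; Z3 = {m0, m1, m2, m3, m5, m6, m7}; fixed.
Sat(A[¬grant U grant]) = {m0, m1, m2, m3, m5, m6, m7}
Sat((grant ∧ start) ∧ A[¬grant U grant]) = {m0, m2}
EF ((grant ∧ start) ∧ A[¬grant U grant]): least fixpoint, start Z0 = {m0, m2}, add states with some successor in Z. Z1 = {m0, m1, m2}; fixed.
Sat(EF ((grant ∧ start) ∧ A[¬grant U grant])) = {m0, m1, m2}
m2 ∈ Sat(EF ((grant ∧ start) ∧ A[¬grant U grant])) = {m0, m1, m2}, so the formula holds at m2.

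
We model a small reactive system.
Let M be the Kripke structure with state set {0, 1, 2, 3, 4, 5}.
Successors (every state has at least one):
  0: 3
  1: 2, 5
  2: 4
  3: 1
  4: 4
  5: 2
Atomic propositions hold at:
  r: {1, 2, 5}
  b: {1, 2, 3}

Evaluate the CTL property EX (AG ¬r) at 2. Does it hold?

Yes

Sat(¬r) = {0, 3, 4}
AG ¬r: greatest fixpoint, start Z0 = {0, 3, 4}, keep only states in Sat with every successor in Z. Z1 = {0, 4}; Z2 = {4}; fixed.
Sat(AG ¬r) = {4}
Sat(EX (AG ¬r)) = {s : some successor in {4}} = {2, 4}
2 ∈ Sat(EX (AG ¬r)) = {2, 4}, so the formula holds at 2.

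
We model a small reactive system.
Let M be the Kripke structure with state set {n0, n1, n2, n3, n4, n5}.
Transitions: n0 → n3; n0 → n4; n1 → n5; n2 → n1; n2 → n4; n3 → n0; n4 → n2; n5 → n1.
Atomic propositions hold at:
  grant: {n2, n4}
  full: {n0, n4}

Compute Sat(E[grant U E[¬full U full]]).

{n0, n2, n3, n4}

Sat(¬full) = {n1, n2, n3, n5}
E[¬full U full]: least fixpoint, start Z0 = Sat(full) = {n0, n4}, add states in Sat(¬full) with some successor in Z. Z1 = {n0, n2, n3, n4}; fixed.
Sat(E[¬full U full]) = {n0, n2, n3, n4}
E[grant U E[¬full U full]]: least fixpoint, start Z0 = Sat(E[¬full U full]) = {n0, n2, n3, n4}, add states in Sat(grant) with some successor in Z. Already a fixed point.
Sat(E[grant U E[¬full U full]]) = {n0, n2, n3, n4}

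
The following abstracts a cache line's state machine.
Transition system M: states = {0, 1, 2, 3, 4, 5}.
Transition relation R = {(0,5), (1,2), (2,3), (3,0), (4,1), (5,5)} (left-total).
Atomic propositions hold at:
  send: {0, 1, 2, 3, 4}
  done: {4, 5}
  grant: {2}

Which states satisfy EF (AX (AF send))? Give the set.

AF send: least fixpoint, start Z0 = {0, 1, 2, 3, 4}, add states with every successor in Z. Already a fixed point.
Sat(AF send) = {0, 1, 2, 3, 4}
Sat(AX (AF send)) = {s : every successor in {0, 1, 2, 3, 4}} = {1, 2, 3, 4}
EF (AX (AF send)): least fixpoint, start Z0 = {1, 2, 3, 4}, add states with some successor in Z. Already a fixed point.
Sat(EF (AX (AF send))) = {1, 2, 3, 4}

{1, 2, 3, 4}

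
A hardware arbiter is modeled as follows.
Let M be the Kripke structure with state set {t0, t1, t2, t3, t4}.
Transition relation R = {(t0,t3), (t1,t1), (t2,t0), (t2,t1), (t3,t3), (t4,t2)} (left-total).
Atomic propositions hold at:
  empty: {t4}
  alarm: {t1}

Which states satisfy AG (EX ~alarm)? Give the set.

Sat(~alarm) = {t0, t2, t3, t4}
Sat(EX ~alarm) = {s : some successor in {t0, t2, t3, t4}} = {t0, t2, t3, t4}
AG (EX ~alarm): greatest fixpoint, start Z0 = {t0, t2, t3, t4}, keep only states in Sat with every successor in Z. Z1 = {t0, t3, t4}; Z2 = {t0, t3}; fixed.
Sat(AG (EX ~alarm)) = {t0, t3}

{t0, t3}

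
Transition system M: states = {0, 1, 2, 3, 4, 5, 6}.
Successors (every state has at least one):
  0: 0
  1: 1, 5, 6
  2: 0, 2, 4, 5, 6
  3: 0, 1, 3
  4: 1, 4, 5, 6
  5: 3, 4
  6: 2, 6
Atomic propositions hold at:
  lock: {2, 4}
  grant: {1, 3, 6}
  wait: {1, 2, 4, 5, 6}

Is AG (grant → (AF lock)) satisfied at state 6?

No

AF lock: least fixpoint, start Z0 = {2, 4}, add states with every successor in Z. Already a fixed point.
Sat(AF lock) = {2, 4}
Sat(grant → (AF lock)) = {0, 2, 4, 5}
AG (grant → (AF lock)): greatest fixpoint, start Z0 = {0, 2, 4, 5}, keep only states in Sat with every successor in Z. Z1 = {0}; fixed.
Sat(AG (grant → (AF lock))) = {0}
6 ∉ Sat(AG (grant → (AF lock))) = {0}, so the formula does not hold at 6.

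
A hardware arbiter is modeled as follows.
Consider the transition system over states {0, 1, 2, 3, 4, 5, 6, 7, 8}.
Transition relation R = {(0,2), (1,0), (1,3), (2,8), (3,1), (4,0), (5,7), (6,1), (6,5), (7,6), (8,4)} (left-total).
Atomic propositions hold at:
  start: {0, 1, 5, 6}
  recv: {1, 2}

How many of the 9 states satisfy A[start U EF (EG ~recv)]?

Sat(~recv) = {0, 3, 4, 5, 6, 7, 8}
EG ~recv: greatest fixpoint, start Z0 = {0, 3, 4, 5, 6, 7, 8}, keep only states in Sat with some successor in Z. Z1 = {4, 5, 6, 7, 8}; Z2 = {5, 6, 7, 8}; Z3 = {5, 6, 7}; fixed.
Sat(EG ~recv) = {5, 6, 7}
EF (EG ~recv): least fixpoint, start Z0 = {5, 6, 7}, add states with some successor in Z. Already a fixed point.
Sat(EF (EG ~recv)) = {5, 6, 7}
A[start U EF (EG ~recv)]: least fixpoint, start Z0 = Sat(EF (EG ~recv)) = {5, 6, 7}, add states in Sat(start) with every successor in Z. Already a fixed point.
Sat(A[start U EF (EG ~recv)]) = {5, 6, 7}
|Sat(A[start U EF (EG ~recv)])| = |{5, 6, 7}| = 3.

3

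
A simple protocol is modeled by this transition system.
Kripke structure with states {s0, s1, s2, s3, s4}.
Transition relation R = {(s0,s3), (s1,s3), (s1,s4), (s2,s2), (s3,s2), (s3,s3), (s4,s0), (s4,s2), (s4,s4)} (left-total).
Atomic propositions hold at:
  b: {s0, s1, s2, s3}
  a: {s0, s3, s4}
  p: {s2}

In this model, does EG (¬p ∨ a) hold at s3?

Sat(¬p) = {s0, s1, s3, s4}
Sat(¬p ∨ a) = {s0, s1, s3, s4}
EG (¬p ∨ a): greatest fixpoint, start Z0 = {s0, s1, s3, s4}, keep only states in Sat with some successor in Z. Already a fixed point.
Sat(EG (¬p ∨ a)) = {s0, s1, s3, s4}
s3 ∈ Sat(EG (¬p ∨ a)) = {s0, s1, s3, s4}, so the formula holds at s3.

Yes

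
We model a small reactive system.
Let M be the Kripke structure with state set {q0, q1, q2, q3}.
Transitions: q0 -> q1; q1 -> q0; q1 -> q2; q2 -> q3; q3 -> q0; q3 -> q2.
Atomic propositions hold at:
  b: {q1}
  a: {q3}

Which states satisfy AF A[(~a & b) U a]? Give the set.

{q2, q3}

Sat(~a) = {q0, q1, q2}
Sat(~a & b) = {q1}
A[(~a & b) U a]: least fixpoint, start Z0 = Sat(a) = {q3}, add states in Sat(~a & b) with every successor in Z. Already a fixed point.
Sat(A[(~a & b) U a]) = {q3}
AF A[(~a & b) U a]: least fixpoint, start Z0 = {q3}, add states with every successor in Z. Z1 = {q2, q3}; fixed.
Sat(AF A[(~a & b) U a]) = {q2, q3}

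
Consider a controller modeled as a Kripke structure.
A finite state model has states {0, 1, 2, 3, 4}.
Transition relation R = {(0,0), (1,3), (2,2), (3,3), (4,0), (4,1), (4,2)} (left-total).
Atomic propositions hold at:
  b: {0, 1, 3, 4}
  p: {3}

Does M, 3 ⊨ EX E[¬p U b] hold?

Sat(¬p) = {0, 1, 2, 4}
E[¬p U b]: least fixpoint, start Z0 = Sat(b) = {0, 1, 3, 4}, add states in Sat(¬p) with some successor in Z. Already a fixed point.
Sat(E[¬p U b]) = {0, 1, 3, 4}
Sat(EX E[¬p U b]) = {s : some successor in {0, 1, 3, 4}} = {0, 1, 3, 4}
3 ∈ Sat(EX E[¬p U b]) = {0, 1, 3, 4}, so the formula holds at 3.

Yes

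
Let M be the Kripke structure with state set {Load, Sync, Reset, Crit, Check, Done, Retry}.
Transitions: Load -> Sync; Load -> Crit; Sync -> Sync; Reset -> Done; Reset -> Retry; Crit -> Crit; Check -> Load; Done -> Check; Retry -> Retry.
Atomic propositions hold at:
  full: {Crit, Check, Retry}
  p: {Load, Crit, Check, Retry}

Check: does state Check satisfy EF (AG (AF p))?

Yes

AF p: least fixpoint, start Z0 = {Load, Crit, Check, Retry}, add states with every successor in Z. Z1 = {Load, Crit, Check, Done, Retry}; Z2 = {Load, Reset, Crit, Check, Done, Retry}; fixed.
Sat(AF p) = {Load, Reset, Crit, Check, Done, Retry}
AG (AF p): greatest fixpoint, start Z0 = {Load, Reset, Crit, Check, Done, Retry}, keep only states in Sat with every successor in Z. Z1 = {Reset, Crit, Check, Done, Retry}; Z2 = {Reset, Crit, Done, Retry}; Z3 = {Reset, Crit, Retry}; Z4 = {Crit, Retry}; fixed.
Sat(AG (AF p)) = {Crit, Retry}
EF (AG (AF p)): least fixpoint, start Z0 = {Crit, Retry}, add states with some successor in Z. Z1 = {Load, Reset, Crit, Retry}; Z2 = {Load, Reset, Crit, Check, Retry}; Z3 = {Load, Reset, Crit, Check, Done, Retry}; fixed.
Sat(EF (AG (AF p))) = {Load, Reset, Crit, Check, Done, Retry}
Check ∈ Sat(EF (AG (AF p))) = {Load, Reset, Crit, Check, Done, Retry}, so the formula holds at Check.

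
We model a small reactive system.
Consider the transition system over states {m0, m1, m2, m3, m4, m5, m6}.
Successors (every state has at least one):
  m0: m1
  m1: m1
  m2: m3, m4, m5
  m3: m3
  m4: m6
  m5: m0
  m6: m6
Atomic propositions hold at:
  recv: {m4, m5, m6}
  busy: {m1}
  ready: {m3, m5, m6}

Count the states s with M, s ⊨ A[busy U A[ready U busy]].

A[ready U busy]: least fixpoint, start Z0 = Sat(busy) = {m1}, add states in Sat(ready) with every successor in Z. Already a fixed point.
Sat(A[ready U busy]) = {m1}
A[busy U A[ready U busy]]: least fixpoint, start Z0 = Sat(A[ready U busy]) = {m1}, add states in Sat(busy) with every successor in Z. Already a fixed point.
Sat(A[busy U A[ready U busy]]) = {m1}
|Sat(A[busy U A[ready U busy]])| = |{m1}| = 1.

1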